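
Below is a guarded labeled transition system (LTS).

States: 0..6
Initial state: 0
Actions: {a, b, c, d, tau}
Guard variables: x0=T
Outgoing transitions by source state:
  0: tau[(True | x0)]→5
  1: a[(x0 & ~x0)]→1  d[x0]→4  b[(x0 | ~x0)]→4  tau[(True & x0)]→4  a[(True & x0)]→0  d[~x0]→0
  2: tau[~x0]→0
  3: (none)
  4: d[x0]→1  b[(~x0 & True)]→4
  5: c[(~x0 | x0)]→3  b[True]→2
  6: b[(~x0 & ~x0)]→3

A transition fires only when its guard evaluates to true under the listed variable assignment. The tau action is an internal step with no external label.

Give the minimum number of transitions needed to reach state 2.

Breadth-first toward 2:
  Layer 0: {0}
  Layer 1: {5}
  Layer 2: {2,3}
2 enters at depth 2; path tau·b

Answer: 2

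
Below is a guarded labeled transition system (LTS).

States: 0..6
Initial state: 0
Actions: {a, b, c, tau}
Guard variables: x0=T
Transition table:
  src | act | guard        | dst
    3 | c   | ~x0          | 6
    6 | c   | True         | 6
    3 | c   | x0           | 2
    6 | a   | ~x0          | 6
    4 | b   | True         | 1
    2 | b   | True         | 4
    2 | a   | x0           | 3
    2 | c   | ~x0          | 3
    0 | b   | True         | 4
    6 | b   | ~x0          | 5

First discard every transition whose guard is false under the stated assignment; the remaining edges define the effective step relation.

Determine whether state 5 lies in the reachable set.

Answer: UNREACHABLE

Trace:
6 transition(s) survive guard evaluation.
Layer 0: {0}
Layer 1: {4}  cumulative {0,4}
Layer 2: {1}  cumulative {0,1,4}
Reachable = {0,1,4}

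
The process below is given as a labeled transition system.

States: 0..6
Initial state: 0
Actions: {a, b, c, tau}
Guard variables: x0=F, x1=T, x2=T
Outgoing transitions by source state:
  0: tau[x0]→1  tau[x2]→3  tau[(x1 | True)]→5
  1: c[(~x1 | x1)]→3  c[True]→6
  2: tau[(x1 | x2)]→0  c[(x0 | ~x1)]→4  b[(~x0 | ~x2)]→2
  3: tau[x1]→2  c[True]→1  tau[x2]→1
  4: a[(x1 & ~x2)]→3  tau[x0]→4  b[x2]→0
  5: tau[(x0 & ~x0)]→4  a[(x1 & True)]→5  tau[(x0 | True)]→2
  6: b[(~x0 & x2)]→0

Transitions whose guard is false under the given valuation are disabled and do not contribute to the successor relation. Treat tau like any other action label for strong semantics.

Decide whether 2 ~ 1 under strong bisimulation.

Answer: NOT BISIMILAR

Working:
Bisimulation quotient by refinement:
  π0 = {{0,1,2,3,4,5,6}}
  π1 = {{0},{1},{2},{3},{4,6},{5}}
Fixed point at round 2; 6 class(es).
class of 2: {2}; class of 1: {1}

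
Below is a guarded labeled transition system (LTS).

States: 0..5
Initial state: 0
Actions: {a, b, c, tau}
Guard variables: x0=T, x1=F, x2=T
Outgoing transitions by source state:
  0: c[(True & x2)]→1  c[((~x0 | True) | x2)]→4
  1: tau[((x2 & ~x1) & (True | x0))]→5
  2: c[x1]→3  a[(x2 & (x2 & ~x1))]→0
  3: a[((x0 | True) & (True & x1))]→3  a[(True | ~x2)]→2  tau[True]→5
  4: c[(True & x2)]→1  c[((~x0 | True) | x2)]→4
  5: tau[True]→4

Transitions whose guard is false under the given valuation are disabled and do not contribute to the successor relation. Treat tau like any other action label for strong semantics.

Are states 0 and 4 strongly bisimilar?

Answer: BISIMILAR

Trace:
Refine partition for ~:
  round 0: {{0,1,2,3,4,5}}
  round 1: {{0,4},{1,5},{2},{3}}
  round 2: {{0,4},{1},{2},{3},{5}}
Fixed point at round 3; 5 class(es).
[0]={0,4}  [4]={0,4}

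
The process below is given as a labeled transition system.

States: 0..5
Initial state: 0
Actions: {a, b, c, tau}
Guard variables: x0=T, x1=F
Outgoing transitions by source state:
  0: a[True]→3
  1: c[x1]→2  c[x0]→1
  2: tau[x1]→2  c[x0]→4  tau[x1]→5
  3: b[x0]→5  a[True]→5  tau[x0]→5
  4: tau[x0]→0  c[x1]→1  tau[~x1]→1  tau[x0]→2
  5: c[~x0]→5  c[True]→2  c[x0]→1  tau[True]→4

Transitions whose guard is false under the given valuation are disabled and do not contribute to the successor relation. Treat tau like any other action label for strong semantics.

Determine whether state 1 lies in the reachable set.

12 transition(s) survive guard evaluation.
L0 = {0}
L1 = {3}  cumulative {0,3}
L2 = {5}  cumulative {0,3,5}
L3 = {1,2,4}  cumulative {0,1,2,3,4,5}
Reach set: {0,1,2,3,4,5}
witness 1: a·b·c

Answer: REACHABLE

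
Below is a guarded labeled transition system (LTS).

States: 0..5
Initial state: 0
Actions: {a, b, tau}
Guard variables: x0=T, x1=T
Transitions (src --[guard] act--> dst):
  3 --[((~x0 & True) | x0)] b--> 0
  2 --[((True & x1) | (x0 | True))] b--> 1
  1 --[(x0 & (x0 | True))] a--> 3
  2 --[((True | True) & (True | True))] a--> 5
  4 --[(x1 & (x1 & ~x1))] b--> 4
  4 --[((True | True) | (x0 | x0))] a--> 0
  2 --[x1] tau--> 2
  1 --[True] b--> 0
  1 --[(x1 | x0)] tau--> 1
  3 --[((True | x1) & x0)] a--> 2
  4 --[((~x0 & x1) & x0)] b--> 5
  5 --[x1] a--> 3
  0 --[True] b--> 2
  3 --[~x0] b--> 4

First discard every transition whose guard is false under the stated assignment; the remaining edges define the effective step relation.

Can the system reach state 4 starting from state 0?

Answer: UNREACHABLE

Analysis:
After dropping false guards: 11 live edges.
Layer 0: {0}
Layer 1: {2}  total {0,2}
Layer 2: {1,5}  total {0,1,2,5}
Layer 3: {3}  total {0,1,2,3,5}
R = {0,1,2,3,5}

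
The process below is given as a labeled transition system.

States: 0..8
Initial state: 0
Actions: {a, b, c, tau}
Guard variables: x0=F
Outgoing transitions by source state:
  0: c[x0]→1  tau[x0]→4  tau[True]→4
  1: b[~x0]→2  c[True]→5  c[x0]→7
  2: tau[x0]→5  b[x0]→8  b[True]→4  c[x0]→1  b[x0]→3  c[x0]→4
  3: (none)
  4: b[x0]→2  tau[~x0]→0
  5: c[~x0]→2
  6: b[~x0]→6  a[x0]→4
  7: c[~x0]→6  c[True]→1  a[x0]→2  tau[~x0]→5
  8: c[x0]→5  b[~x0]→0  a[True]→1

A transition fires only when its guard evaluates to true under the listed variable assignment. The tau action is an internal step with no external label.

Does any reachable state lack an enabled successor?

Answer: DEADLOCK-FREE

Analysis:
Reachable = {0,4}
  0: tau→4  [1 exit(s)]
  4: tau→0  [1 exit(s)]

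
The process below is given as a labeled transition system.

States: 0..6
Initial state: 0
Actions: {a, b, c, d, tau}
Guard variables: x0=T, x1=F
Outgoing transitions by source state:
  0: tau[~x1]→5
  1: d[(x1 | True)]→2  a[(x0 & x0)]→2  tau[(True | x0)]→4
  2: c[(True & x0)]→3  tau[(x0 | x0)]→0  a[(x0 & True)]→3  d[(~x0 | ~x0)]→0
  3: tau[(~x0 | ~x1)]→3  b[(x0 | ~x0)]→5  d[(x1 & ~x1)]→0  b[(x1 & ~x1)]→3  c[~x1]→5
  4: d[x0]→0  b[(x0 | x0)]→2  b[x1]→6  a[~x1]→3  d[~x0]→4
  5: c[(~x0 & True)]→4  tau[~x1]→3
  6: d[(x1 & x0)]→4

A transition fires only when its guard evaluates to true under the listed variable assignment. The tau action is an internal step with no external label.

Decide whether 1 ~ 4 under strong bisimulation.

Compute ~ classes (split until stable):
  round 0: {{0,1,2,3,4,5,6}}
  round 1: {{0,5},{1},{2},{3},{4},{6}}
  round 2: {{0},{1},{2},{3},{4},{5},{6}}
7 equivalence class(es) (converged in 3)
[1]={1}  [4]={4}

Answer: NOT BISIMILAR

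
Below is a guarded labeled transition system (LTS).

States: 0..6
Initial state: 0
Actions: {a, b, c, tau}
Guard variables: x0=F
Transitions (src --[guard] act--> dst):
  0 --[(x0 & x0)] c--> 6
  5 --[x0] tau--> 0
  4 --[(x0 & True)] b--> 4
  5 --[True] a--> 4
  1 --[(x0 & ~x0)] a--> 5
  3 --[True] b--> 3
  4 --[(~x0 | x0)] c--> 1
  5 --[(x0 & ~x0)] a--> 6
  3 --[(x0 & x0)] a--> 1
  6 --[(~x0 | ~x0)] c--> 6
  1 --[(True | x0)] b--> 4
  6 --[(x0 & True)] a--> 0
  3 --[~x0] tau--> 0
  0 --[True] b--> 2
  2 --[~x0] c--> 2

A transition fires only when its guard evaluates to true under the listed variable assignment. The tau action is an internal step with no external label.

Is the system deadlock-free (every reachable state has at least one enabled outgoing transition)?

Reach set: {0,2}
  0: b→2  [deg 1]
  2: c→2  [deg 1]

Answer: DEADLOCK-FREE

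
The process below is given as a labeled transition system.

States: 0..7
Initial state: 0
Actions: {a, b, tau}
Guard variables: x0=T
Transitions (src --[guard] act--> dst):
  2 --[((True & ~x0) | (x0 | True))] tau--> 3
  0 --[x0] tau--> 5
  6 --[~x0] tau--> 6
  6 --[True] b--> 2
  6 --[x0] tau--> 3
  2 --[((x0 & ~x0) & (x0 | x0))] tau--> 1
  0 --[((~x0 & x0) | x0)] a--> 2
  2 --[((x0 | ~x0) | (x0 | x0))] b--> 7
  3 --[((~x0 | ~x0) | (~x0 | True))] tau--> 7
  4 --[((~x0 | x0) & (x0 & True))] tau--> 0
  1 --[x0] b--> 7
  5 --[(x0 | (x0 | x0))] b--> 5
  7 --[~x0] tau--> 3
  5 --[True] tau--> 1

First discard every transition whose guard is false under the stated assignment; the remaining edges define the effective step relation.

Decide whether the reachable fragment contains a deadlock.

Answer: DEADLOCK at state 7

Analysis:
Reach set: {0,1,2,3,5,7}
  0: a→2  tau→5  [2 exit(s)]
  1: b→7  [1 exit(s)]
  2: b→7  tau→3  [2 exit(s)]
  3: tau→7  [1 exit(s)]
  5: b→5  tau→1  [2 exit(s)]
  7: ∅  [STUCK]
Path to 7: a·b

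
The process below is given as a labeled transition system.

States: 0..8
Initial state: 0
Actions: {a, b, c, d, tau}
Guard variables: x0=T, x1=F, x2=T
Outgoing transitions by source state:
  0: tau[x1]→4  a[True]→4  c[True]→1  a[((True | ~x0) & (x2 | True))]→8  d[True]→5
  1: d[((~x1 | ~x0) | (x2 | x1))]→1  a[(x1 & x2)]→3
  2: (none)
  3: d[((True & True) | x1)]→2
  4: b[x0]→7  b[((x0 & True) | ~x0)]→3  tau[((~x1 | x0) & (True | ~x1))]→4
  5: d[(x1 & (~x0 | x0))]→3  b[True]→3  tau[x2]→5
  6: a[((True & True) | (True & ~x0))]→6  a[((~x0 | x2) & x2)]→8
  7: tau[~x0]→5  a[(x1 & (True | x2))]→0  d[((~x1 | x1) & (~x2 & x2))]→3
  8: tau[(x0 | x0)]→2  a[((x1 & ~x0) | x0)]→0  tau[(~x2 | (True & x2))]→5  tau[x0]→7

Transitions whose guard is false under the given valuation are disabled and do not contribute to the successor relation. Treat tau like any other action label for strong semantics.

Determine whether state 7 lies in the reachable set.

After dropping false guards: 17 live edges.
depth 0: {0}
depth 1: {1,4,5,8}  cumulative {0,1,4,5,8}
depth 2: {2,3,7}  cumulative {0,1,2,3,4,5,7,8}
Reach set: {0,1,2,3,4,5,7,8}
Path to 7: a·tau

Answer: REACHABLE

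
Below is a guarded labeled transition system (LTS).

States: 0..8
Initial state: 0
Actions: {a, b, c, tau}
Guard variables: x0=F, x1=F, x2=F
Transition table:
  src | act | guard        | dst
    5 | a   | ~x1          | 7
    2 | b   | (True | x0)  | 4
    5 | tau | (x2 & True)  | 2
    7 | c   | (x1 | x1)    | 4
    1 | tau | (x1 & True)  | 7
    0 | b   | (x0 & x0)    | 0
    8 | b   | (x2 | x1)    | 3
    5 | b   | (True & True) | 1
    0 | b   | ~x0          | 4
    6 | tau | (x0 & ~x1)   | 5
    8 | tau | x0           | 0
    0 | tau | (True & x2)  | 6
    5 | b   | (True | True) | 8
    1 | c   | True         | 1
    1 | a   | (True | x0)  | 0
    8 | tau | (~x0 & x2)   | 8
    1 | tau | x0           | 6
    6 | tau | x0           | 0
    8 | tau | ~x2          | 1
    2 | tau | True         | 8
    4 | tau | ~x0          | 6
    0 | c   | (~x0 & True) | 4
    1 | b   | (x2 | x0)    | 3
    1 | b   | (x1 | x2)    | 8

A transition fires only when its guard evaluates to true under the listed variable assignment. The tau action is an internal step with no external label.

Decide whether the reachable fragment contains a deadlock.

Answer: DEADLOCK at state 6

Trace:
Reach set: {0,4,6}
  0: b→4  c→4  [2 exit(s)]
  4: tau→6  [1 exit(s)]
  6: ∅  [STUCK]
witness 6: b·tau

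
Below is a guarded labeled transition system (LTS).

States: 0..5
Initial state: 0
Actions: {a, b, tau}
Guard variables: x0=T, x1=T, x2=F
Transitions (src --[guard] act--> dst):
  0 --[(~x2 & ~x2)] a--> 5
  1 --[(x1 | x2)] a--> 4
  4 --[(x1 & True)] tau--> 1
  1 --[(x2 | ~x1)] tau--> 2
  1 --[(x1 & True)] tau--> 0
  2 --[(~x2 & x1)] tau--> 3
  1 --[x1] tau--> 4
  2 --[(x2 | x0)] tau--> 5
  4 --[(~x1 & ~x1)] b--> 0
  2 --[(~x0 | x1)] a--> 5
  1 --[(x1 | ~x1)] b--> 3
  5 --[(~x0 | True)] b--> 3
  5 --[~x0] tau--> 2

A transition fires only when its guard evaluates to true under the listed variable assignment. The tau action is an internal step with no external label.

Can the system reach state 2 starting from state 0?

10 transition(s) survive guard evaluation.
depth 0: {0}
depth 1: {5}  cumulative {0,5}
depth 2: {3}  cumulative {0,3,5}
Reachable = {0,3,5}

Answer: UNREACHABLE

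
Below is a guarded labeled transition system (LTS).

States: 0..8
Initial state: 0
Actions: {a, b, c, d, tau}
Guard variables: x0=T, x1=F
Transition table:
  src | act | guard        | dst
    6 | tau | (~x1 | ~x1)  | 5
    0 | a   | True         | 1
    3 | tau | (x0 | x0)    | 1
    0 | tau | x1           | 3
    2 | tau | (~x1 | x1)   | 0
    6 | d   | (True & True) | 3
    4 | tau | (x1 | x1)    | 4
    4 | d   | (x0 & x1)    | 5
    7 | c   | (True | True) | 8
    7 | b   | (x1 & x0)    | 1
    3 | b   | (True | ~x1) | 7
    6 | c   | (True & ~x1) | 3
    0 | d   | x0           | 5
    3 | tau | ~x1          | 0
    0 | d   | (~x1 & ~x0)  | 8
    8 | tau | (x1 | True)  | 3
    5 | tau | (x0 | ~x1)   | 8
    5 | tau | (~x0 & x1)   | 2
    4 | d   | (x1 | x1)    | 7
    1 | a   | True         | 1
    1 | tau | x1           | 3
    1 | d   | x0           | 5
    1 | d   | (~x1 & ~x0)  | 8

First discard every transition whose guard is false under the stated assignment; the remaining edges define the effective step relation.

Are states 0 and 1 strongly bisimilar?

Compute ~ classes (split until stable):
  round 0: {{0,1,2,3,4,5,6,7,8}}
  round 1: {{0,1},{2,5,8},{3},{4},{6},{7}}
  round 2: {{0,1},{2},{3},{4},{5},{6},{7},{8}}
stable after 3 split(s): 8 block(s)
[0]={0,1}  [1]={0,1}

Answer: BISIMILAR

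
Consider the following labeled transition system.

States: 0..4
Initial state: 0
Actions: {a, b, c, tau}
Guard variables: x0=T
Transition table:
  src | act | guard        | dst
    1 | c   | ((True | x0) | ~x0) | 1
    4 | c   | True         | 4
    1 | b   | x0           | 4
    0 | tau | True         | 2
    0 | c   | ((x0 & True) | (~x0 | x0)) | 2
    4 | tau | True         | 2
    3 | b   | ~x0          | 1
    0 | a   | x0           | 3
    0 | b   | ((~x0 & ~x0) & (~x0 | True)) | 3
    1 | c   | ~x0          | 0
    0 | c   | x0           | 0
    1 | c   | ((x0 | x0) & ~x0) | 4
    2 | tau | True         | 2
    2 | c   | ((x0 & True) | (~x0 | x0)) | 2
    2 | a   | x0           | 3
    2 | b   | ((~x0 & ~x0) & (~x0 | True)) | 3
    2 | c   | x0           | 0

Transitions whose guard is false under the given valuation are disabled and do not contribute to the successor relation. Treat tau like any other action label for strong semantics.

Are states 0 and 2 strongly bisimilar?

Answer: BISIMILAR

Trace:
Bisimulation quotient by refinement:
  π0 = {{0,1,2,3,4}}
  π1 = {{0,2},{1},{3},{4}}
4 equivalence class(es) (converged in 2)
0∈{0,2}, 2∈{0,2}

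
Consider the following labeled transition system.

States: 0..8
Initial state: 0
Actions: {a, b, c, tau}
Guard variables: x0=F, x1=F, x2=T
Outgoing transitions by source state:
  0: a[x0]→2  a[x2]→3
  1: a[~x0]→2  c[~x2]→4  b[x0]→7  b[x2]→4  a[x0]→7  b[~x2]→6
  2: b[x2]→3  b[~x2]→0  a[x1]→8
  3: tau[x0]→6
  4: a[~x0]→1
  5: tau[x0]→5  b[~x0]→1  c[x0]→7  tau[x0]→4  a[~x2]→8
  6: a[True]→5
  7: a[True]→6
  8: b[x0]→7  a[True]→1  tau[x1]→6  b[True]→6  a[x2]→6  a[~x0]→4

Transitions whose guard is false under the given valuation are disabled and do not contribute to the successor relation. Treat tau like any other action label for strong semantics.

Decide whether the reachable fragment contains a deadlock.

Answer: DEADLOCK at state 3

Working:
Reach set: {0,3}
  0: a→3  [1 out]
  3: ∅  [no exit]
witness 3: a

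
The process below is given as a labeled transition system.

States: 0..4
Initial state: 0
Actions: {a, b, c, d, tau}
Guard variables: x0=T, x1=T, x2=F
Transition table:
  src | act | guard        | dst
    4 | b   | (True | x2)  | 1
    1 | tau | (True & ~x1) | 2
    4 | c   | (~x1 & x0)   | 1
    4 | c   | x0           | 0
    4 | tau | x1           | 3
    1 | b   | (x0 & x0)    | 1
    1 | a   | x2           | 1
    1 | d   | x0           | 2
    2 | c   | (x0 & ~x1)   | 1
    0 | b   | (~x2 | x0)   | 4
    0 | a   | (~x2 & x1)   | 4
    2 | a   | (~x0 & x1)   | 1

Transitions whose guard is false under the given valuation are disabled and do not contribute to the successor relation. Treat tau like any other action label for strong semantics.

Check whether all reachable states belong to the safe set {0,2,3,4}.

Answer: INVARIANT VIOLATED at state 1

Analysis:
Inv-set: {0,2,3,4}
Reachable = {0,1,2,3,4}
  0: ✓
  1: VIOLATES
  2: ✓
  3: ✓
  4: ✓
reach 1 via b·b — violates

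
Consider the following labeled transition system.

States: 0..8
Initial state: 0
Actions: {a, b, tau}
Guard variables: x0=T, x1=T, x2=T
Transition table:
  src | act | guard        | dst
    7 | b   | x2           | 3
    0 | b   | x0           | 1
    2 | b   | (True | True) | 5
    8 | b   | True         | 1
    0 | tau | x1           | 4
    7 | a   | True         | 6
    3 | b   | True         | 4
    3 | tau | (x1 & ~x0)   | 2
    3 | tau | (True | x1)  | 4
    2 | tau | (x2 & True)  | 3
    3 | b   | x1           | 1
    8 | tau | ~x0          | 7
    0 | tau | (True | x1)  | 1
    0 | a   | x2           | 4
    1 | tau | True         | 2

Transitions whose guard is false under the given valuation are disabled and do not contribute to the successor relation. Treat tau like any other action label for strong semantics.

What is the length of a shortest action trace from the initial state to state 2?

Answer: 2

Analysis:
Layered search for 2:
  Layer 0: {0}
  Layer 1: {1,4}
  Layer 2: {2}
2 enters at depth 2; path b·tau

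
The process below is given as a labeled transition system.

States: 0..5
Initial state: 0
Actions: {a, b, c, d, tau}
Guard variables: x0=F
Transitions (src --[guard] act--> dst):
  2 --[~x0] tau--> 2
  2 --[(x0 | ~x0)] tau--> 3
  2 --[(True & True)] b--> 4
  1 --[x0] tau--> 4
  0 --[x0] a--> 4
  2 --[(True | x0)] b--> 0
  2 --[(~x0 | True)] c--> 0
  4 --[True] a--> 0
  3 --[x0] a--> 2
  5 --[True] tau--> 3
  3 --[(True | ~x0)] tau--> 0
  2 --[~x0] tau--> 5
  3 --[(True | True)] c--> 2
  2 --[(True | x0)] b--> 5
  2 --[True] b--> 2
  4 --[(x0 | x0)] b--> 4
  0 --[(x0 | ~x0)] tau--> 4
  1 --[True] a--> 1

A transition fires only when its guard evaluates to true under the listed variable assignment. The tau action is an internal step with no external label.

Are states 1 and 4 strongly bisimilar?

Compute ~ classes (split until stable):
  P[0] = {{0,1,2,3,4,5}}
  P[1] = {{0,5},{1,4},{2},{3}}
  P[2] = {{0},{1},{2},{3},{4},{5}}
stable after 3 split(s): 6 block(s)
class of 1: {1}; class of 4: {4}

Answer: NOT BISIMILAR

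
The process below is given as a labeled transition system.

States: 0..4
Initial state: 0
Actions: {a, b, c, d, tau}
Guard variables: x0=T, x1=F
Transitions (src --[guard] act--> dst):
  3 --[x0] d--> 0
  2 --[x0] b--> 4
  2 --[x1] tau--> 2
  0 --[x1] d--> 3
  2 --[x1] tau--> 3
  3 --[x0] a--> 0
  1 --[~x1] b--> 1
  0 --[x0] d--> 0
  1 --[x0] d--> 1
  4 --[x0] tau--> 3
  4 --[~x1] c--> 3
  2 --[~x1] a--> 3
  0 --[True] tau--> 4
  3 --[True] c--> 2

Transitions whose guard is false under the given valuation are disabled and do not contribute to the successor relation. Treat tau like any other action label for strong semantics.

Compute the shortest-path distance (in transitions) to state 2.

BFS to 2:
  L0 = {0}
  L1 = {4}
  L2 = {3}
  L3 = {2}
2 enters at depth 3; path tau·c·c

Answer: 3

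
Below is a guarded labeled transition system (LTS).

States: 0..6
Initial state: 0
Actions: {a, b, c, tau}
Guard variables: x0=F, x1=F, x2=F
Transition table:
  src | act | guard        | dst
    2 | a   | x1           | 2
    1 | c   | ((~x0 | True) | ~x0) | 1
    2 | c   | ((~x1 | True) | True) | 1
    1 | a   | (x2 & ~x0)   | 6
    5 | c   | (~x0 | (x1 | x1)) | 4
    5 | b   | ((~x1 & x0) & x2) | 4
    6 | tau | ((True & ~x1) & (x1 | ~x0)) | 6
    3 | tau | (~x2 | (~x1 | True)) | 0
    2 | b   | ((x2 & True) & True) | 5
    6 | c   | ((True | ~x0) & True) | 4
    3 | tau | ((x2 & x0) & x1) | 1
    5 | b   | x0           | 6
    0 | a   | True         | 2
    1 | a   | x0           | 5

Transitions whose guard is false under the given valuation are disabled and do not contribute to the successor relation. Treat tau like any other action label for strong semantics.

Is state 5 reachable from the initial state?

7 transition(s) survive guard evaluation.
L0 = {0}
L1 = {2}  total {0,2}
L2 = {1}  total {0,1,2}
Reach set: {0,1,2}

Answer: UNREACHABLE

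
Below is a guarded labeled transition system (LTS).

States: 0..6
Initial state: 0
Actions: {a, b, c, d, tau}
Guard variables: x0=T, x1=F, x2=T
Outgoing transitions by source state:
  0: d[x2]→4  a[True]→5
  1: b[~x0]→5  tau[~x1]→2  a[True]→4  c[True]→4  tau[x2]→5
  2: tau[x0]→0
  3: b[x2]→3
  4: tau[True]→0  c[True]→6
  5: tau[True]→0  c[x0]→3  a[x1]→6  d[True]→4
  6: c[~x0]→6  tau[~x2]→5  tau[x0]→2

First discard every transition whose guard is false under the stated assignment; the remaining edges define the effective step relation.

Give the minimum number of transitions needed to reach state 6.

Answer: 2

Working:
Breadth-first toward 6:
  depth 0: {0}
  depth 1: {4,5}
  depth 2: {3,6}
depth(6)=2, e.g. d·c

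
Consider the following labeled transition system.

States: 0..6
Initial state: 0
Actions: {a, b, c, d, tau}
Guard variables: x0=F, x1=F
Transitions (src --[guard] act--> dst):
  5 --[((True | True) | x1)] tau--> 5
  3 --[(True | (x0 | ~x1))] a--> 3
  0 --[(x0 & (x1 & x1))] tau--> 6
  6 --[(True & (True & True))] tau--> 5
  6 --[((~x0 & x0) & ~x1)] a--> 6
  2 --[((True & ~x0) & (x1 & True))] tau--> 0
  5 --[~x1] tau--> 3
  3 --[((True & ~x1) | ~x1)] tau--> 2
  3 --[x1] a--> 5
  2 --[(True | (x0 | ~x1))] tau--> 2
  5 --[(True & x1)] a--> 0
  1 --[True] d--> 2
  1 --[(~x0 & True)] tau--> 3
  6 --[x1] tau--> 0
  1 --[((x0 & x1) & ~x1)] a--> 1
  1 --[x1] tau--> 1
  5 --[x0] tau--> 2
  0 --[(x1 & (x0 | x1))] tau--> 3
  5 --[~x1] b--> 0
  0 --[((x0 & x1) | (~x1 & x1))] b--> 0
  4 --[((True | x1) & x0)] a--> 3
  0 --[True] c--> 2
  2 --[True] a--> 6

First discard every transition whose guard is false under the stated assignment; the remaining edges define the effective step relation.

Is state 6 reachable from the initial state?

After dropping false guards: 11 live edges.
Layer 0: {0}
Layer 1: {2}  now seen {0,2}
Layer 2: {6}  now seen {0,2,6}
Layer 3: {5}  now seen {0,2,5,6}
Layer 4: {3}  now seen {0,2,3,5,6}
R = {0,2,3,5,6}
trace reaching 6: c·a

Answer: REACHABLE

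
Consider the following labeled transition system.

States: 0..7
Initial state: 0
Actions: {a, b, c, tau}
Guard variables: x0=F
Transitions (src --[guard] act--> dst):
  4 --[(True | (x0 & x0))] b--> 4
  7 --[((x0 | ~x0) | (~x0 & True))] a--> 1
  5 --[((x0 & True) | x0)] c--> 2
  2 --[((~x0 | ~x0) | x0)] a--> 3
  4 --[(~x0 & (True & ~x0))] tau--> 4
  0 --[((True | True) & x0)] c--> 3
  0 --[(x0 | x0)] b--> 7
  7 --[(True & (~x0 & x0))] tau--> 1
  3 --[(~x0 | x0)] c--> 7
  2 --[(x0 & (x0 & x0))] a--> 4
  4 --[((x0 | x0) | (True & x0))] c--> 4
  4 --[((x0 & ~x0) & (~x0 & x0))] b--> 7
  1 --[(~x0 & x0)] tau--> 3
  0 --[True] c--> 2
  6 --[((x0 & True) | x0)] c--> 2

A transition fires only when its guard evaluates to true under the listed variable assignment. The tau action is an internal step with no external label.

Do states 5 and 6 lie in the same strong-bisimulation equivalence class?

Bisimulation quotient by refinement:
  P[0] = {{0,1,2,3,4,5,6,7}}
  P[1] = {{0,3},{1,5,6},{2,7},{4}}
  P[2] = {{0,3},{1,5,6},{2},{4},{7}}
  P[3] = {{0},{1,5,6},{2},{3},{4},{7}}
stable after 4 split(s): 6 block(s)
[5]={1,5,6}  [6]={1,5,6}

Answer: BISIMILAR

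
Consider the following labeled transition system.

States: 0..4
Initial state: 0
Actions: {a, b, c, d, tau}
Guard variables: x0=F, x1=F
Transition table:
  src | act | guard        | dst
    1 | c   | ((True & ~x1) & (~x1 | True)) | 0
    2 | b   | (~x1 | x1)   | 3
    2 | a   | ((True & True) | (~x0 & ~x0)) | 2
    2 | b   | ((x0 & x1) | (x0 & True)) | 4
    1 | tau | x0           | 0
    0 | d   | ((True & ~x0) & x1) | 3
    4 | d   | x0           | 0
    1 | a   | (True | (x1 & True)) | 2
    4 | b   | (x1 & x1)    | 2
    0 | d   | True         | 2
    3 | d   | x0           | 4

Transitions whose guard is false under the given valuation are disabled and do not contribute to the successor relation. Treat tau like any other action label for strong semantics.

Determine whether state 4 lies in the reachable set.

Answer: UNREACHABLE

Trace:
5 transition(s) survive guard evaluation.
L0 = {0}
L1 = {2}  cumulative {0,2}
L2 = {3}  cumulative {0,2,3}
Reach set: {0,2,3}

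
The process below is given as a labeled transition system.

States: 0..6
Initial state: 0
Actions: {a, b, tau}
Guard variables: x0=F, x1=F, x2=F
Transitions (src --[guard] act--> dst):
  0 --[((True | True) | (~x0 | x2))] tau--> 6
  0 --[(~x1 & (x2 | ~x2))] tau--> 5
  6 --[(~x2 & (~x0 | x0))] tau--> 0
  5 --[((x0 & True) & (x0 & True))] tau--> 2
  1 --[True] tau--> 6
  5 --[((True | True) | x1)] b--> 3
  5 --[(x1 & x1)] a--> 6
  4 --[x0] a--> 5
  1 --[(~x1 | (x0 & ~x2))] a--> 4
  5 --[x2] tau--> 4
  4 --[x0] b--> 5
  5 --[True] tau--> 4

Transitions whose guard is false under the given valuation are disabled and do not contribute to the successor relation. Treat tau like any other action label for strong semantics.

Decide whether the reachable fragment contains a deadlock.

Answer: DEADLOCK at state 3

Analysis:
Reach set: {0,3,4,5,6}
  0: tau→5  tau→6  [2 out]
  3: ∅  [deadlock]
  4: ∅  [deadlock]
  5: b→3  tau→4  [2 out]
  6: tau→0  [1 out]
trace reaching 3: tau·b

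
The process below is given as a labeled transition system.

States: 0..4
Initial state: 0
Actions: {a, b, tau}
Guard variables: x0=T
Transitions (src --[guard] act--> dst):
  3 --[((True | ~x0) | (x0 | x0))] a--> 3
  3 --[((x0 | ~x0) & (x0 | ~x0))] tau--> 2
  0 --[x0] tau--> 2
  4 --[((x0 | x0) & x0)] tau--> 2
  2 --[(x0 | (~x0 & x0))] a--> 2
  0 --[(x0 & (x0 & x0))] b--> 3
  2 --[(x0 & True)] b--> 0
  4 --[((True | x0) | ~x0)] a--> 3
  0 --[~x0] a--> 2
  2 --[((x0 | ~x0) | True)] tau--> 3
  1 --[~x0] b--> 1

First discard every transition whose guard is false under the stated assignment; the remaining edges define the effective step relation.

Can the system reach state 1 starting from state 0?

After dropping false guards: 9 live edges.
Layer 0: {0}
Layer 1: {2,3}  total {0,2,3}
Reachable = {0,2,3}

Answer: UNREACHABLE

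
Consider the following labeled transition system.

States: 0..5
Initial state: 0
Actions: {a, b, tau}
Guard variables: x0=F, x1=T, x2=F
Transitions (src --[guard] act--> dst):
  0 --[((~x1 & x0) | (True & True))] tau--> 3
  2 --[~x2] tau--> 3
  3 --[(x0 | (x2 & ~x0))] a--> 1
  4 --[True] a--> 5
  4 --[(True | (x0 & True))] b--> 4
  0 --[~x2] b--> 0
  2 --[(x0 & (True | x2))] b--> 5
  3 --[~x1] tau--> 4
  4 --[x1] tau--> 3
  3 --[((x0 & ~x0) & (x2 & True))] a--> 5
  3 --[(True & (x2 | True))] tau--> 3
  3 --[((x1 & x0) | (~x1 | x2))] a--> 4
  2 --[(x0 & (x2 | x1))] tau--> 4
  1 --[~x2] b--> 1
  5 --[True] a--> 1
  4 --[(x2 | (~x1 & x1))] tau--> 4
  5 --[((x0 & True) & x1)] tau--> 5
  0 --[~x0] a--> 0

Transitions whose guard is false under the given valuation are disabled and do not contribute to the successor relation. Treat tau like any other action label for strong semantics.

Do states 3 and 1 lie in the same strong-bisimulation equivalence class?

Bisimulation quotient by refinement:
  round 0: {{0,1,2,3,4,5}}
  round 1: {{0,4},{1},{2,3},{5}}
  round 2: {{0},{1},{2,3},{4},{5}}
5 equivalence class(es) (converged in 3)
3∈{2,3}, 1∈{1}

Answer: NOT BISIMILAR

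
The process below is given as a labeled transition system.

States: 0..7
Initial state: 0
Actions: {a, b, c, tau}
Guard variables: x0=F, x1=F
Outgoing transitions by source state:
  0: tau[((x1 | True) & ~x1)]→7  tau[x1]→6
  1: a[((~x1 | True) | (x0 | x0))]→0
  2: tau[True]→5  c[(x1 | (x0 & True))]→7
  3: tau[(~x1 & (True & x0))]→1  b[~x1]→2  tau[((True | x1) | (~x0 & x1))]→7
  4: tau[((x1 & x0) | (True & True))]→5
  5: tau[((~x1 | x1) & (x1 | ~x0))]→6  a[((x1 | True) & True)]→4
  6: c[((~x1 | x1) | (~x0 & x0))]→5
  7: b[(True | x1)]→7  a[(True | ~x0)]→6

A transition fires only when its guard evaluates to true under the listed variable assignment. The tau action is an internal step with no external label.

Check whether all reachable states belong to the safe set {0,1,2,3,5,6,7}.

Answer: INVARIANT VIOLATED at state 4

Analysis:
Allowed set {0,1,2,3,5,6,7}
Reach set: {0,4,5,6,7}
  0: ok
  4: ✗ unsafe
  5: ok
  6: ok
  7: ok
witness against invariant: tau·a·c·a → 4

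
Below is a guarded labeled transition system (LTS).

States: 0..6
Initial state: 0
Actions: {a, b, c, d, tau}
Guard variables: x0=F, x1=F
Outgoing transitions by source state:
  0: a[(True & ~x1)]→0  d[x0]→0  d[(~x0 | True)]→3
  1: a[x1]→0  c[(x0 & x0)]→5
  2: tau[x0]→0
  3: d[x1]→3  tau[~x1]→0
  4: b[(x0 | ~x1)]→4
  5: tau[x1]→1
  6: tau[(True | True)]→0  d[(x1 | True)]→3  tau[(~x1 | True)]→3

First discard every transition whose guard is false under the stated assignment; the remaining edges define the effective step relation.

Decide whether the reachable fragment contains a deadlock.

Answer: DEADLOCK-FREE

Working:
R = {0,3}
  0: a→0  d→3  [2 out]
  3: tau→0  [1 out]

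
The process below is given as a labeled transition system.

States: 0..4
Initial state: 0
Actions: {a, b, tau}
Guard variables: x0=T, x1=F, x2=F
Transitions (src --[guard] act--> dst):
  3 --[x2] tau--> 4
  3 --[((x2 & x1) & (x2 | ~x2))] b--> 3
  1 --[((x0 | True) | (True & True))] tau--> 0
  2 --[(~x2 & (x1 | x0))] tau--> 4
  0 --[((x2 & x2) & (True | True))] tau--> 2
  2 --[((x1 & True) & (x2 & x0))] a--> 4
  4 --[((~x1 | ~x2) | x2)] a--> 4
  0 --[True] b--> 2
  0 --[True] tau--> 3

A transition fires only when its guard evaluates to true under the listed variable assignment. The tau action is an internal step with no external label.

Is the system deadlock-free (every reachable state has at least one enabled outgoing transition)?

Answer: DEADLOCK at state 3

Trace:
R = {0,2,3,4}
  0: b→2  tau→3  [deg 2]
  2: tau→4  [deg 1]
  3: ∅  [no exit]
  4: a→4  [deg 1]
Path to 3: tau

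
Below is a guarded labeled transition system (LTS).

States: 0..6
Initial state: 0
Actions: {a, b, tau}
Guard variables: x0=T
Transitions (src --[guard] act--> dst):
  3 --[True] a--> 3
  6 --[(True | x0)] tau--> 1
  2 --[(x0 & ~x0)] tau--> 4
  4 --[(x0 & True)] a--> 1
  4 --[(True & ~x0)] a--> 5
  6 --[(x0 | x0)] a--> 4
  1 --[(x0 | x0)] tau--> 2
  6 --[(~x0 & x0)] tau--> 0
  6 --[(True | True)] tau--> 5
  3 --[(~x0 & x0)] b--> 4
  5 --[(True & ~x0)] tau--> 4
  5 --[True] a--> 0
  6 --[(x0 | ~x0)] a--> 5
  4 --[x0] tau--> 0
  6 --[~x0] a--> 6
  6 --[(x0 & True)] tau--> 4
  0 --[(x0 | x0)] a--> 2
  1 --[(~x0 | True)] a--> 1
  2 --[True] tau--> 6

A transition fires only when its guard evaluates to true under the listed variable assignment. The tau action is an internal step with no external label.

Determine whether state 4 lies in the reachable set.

Answer: REACHABLE

Analysis:
13 transition(s) survive guard evaluation.
L0 = {0}
L1 = {2}  cumulative {0,2}
L2 = {6}  cumulative {0,2,6}
L3 = {1,4,5}  cumulative {0,1,2,4,5,6}
R = {0,1,2,4,5,6}
Path to 4: a·tau·tau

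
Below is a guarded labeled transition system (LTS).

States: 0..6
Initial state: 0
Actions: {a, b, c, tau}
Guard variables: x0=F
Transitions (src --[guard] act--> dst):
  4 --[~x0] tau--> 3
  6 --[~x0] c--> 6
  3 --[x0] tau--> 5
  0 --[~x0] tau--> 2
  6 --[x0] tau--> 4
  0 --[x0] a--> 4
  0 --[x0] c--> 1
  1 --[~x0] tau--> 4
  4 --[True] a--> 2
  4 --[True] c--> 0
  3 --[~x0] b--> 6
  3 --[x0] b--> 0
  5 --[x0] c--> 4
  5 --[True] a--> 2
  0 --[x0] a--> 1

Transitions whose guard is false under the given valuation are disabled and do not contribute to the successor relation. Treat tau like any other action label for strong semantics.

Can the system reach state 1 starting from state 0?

Guard filter leaves 8 enabled edge(s).
depth 0: {0}
depth 1: {2}  cumulative {0,2}
Reach set: {0,2}

Answer: UNREACHABLE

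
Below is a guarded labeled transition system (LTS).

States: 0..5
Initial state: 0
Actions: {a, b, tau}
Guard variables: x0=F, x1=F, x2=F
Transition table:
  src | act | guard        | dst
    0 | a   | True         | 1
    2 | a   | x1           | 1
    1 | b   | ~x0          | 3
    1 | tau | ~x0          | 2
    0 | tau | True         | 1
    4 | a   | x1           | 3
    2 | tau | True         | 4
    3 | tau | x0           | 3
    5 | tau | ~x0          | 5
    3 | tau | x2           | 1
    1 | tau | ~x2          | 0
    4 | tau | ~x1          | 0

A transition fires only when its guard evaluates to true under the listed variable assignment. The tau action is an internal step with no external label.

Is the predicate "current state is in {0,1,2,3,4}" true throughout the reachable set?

Answer: INVARIANT HOLDS

Analysis:
Inv-set: {0,1,2,3,4}
Reach set: {0,1,2,3,4}
  0: ok
  1: ok
  2: ok
  3: ok
  4: ok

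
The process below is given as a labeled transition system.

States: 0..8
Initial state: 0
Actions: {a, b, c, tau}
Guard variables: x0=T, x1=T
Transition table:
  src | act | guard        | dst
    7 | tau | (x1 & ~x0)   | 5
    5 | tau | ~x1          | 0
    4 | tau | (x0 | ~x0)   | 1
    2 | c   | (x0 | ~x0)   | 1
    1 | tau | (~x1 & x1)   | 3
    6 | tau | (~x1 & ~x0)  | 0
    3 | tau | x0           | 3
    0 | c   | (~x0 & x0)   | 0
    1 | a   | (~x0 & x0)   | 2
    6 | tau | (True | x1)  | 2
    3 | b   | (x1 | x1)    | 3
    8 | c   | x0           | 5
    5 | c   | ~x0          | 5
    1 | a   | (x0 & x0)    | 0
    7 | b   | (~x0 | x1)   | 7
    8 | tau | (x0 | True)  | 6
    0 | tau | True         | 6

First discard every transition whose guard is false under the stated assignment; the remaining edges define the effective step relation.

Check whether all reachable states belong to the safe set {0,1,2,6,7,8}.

Answer: INVARIANT HOLDS

Trace:
Safe = {0,1,2,6,7,8}
Reachable = {0,1,2,6}
  0: ✓
  1: ✓
  2: ✓
  6: ✓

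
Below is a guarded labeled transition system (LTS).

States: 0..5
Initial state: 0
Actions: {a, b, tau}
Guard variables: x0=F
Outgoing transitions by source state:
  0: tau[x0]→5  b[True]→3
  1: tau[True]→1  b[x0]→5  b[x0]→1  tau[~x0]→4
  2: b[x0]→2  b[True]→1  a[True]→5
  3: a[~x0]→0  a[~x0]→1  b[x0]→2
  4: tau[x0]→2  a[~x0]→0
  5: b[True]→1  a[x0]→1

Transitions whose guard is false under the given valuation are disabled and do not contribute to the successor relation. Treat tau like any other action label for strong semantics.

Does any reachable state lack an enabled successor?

Answer: DEADLOCK-FREE

Trace:
R = {0,1,3,4}
  0: b→3  [1 exit(s)]
  1: tau→1  tau→4  [2 exit(s)]
  3: a→0  a→1  [2 exit(s)]
  4: a→0  [1 exit(s)]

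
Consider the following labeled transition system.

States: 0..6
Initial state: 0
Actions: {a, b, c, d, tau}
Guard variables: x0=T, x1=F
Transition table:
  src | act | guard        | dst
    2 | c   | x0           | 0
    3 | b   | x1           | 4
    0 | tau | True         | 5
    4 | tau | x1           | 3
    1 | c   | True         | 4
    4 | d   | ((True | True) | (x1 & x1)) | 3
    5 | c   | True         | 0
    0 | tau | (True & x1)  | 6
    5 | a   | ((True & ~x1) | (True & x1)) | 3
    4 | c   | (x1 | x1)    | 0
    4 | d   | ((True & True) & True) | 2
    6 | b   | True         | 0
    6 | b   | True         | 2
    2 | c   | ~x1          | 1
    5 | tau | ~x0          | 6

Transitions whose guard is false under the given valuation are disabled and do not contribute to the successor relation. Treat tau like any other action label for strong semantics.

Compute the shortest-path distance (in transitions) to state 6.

Answer: UNREACHABLE

Trace:
Layered search for 6:
  depth 0: {0}
  depth 1: {5}
  depth 2: {3}
6 never appears.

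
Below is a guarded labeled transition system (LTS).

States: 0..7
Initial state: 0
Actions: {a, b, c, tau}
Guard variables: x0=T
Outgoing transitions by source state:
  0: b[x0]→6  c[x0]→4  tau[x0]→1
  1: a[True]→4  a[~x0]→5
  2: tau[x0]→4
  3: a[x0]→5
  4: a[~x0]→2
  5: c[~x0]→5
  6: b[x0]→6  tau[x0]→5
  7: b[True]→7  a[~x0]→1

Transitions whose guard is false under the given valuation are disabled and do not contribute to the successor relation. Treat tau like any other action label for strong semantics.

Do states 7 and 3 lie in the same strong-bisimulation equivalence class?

Answer: NOT BISIMILAR

Working:
Bisimulation quotient by refinement:
  P[0] = {{0,1,2,3,4,5,6,7}}
  P[1] = {{0},{1,3},{2},{4,5},{6},{7}}
Fixed point at round 2; 6 class(es).
[7]={7}  [3]={1,3}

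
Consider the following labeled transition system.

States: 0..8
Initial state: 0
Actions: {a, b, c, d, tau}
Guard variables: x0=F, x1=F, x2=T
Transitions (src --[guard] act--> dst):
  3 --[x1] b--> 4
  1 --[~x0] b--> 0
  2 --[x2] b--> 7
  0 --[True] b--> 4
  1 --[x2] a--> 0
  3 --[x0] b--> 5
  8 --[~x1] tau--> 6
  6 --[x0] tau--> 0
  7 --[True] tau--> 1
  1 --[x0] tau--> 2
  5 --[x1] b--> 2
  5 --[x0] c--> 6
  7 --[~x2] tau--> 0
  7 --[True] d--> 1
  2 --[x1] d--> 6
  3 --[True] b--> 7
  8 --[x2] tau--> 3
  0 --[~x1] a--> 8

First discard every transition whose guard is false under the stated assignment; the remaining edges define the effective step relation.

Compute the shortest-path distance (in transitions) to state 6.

Answer: 2

Working:
Layered search for 6:
  Layer 0: {0}
  Layer 1: {4,8}
  Layer 2: {3,6}
depth(6)=2, e.g. a·tau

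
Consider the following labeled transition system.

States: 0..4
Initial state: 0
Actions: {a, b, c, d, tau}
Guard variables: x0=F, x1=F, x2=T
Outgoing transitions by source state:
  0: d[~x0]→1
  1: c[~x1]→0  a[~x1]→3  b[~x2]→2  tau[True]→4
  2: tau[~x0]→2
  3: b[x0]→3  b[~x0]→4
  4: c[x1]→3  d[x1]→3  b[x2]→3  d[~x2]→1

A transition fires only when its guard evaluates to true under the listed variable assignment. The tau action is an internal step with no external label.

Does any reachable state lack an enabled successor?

Reachable = {0,1,3,4}
  0: d→1  [1 exit(s)]
  1: a→3  c→0  tau→4  [3 exit(s)]
  3: b→4  [1 exit(s)]
  4: b→3  [1 exit(s)]

Answer: DEADLOCK-FREE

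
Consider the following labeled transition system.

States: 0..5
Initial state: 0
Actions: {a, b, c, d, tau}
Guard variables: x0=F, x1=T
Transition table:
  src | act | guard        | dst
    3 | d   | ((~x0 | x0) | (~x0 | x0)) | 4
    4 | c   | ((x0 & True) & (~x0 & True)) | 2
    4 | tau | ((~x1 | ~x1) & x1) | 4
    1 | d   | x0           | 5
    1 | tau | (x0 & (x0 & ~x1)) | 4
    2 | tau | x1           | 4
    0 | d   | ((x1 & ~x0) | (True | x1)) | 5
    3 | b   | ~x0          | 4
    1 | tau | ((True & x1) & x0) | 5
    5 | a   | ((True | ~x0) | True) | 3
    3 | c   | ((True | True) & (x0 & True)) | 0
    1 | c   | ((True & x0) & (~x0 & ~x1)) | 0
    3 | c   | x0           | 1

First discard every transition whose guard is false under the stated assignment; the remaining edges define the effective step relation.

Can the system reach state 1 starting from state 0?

Answer: UNREACHABLE

Working:
After dropping false guards: 5 live edges.
depth 0: {0}
depth 1: {5}  cumulative {0,5}
depth 2: {3}  cumulative {0,3,5}
depth 3: {4}  cumulative {0,3,4,5}
Reachable = {0,3,4,5}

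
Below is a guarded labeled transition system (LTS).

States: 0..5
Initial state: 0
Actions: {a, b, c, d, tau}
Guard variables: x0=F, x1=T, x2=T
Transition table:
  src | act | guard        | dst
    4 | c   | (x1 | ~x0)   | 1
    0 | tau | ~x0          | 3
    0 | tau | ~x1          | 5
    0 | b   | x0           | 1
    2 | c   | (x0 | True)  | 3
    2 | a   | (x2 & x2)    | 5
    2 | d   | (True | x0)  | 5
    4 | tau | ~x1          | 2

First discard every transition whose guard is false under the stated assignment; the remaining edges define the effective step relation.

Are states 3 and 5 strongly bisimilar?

Refine partition for ~:
  P[0] = {{0,1,2,3,4,5}}
  P[1] = {{0},{1,3,5},{2},{4}}
4 equivalence class(es) (converged in 2)
3∈{1,3,5}, 5∈{1,3,5}

Answer: BISIMILAR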